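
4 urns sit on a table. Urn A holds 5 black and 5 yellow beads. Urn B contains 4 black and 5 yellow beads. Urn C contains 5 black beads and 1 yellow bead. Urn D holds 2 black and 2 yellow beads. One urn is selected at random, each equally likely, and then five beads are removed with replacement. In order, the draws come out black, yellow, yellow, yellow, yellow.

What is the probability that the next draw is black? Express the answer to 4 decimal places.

0.4797

Compute the likelihood of the observed sequence for each case: P(data | urn A) = (5/10)(5/10)(5/10)(5/10)(5/10) = 0.03125; P(data | urn B) = (4/9)(5/9)(5/9)(5/9)(5/9) = 0.042338; P(data | urn C) = (5/6)(1/6)(1/6)(1/6)(1/6) = 0.000643; P(data | urn D) = (2/4)(2/4)(2/4)(2/4)(2/4) = 0.03125.
The prior-weighted likelihoods are 1/4 · 0.03125 = 0.0078125, 1/4 · 0.042338 = 0.010584, 1/4 · 0.000643 = 0.00016075, 1/4 · 0.03125 = 0.0078125; these sum to 0.02637.
Normalising, the posterior is P(urn A | data) = 0.29626, P(urn B | data) = 0.40138, P(urn C | data) = 0.0060959, P(urn D | data) = 0.29626.
So P(black next | data) = Σ P(black next | H) P(H | data) = (1/2)(0.29626) + (4/9)(0.40138) + (5/6)(0.0060959) + (1/2)(0.29626) = 0.47973.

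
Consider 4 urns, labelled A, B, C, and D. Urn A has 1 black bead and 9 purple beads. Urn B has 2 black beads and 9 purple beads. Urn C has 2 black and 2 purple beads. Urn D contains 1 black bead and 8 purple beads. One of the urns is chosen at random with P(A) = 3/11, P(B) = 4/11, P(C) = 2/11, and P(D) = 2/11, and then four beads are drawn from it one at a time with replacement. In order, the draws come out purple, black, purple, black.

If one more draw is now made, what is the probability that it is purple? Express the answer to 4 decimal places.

The likelihood of the observed sequence under each hypothesis: P(data | urn A) = (9/10)(1/10)(9/10)(1/10) = 0.0081; P(data | urn B) = (9/11)(2/11)(9/11)(2/11) = 0.02213; P(data | urn C) = (2/4)(2/4)(2/4)(2/4) = 0.0625; P(data | urn D) = (8/9)(1/9)(8/9)(1/9) = 0.0097546.
The prior-weighted likelihoods are 3/11 · 0.0081 = 0.0022091, 4/11 · 0.02213 = 0.0080471, 2/11 · 0.0625 = 0.011364, 2/11 · 0.0097546 = 0.0017736; summing to 0.023393.
Dividing through by the total gives posterior P(urn A | data) = 0.094432, P(urn B | data) = 0.34399, P(urn C | data) = 0.48576, P(urn D | data) = 0.075815.
The predictive probability is P(purple next | data) = (9/10)(0.094432) + (9/11)(0.34399) + (1/2)(0.48576) + (8/9)(0.075815) = 0.67671.

0.6767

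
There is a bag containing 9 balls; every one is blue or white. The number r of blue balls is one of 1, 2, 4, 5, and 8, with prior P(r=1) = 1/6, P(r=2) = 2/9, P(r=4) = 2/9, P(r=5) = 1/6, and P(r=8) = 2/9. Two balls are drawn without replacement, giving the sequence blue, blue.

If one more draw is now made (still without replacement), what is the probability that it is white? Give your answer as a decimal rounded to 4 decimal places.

Compute the likelihood of the observed sequence for each case: P(data | r = 1) = (1/9)(0/8) = 0; P(data | r = 2) = (2/9)(1/8) = 1/36; P(data | r = 4) = (4/9)(3/8) = 1/6; P(data | r = 5) = (5/9)(4/8) = 5/18; P(data | r = 8) = (8/9)(7/8) = 7/9.
Multiplying each by its prior: 1/6 · 0 = 0, 2/9 · 1/36 = 1/162, 2/9 · 1/6 = 1/27, 1/6 · 5/18 = 5/108, 2/9 · 7/9 = 14/81; summing to 85/324.
Dividing through by the total gives posterior P(r = 1 | data) = 0, P(r = 2 | data) = 2/85, P(r = 4 | data) = 12/85, P(r = 5 | data) = 3/17, P(r = 8 | data) = 56/85.
Averaging over the posterior, P(white next | data) = (1)(2/85) + (5/7)(12/85) + (4/7)(3/17) + (1/7)(56/85) = 38/119.

0.3193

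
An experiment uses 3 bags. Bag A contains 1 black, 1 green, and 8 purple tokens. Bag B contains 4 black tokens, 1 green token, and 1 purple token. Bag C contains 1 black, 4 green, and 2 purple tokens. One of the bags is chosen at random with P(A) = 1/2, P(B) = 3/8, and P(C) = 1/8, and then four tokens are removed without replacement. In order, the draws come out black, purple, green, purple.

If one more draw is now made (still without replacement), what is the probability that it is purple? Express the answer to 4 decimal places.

0.8235

Compute the likelihood of the observed sequence for each case: P(data | bag A) = (1/10)(8/9)(1/8)(7/7) = 0.011111; P(data | bag B) = (4/6)(1/5)(1/4)(0/3) = 0; P(data | bag C) = (1/7)(2/6)(4/5)(1/4) = 0.0095238.
Multiplying each by its prior: 1/2 · 0.011111 = 0.0055556, 3/8 · 0 = 0, 1/8 · 0.0095238 = 0.0011905; summing to 0.006746.
Normalising, the posterior is P(bag A | data) = 0.82353, P(bag B | data) = 0, P(bag C | data) = 0.17647.
The predictive probability is P(purple next | data) = (1)(0.82353) + (0)(0.17647) = 0.82353.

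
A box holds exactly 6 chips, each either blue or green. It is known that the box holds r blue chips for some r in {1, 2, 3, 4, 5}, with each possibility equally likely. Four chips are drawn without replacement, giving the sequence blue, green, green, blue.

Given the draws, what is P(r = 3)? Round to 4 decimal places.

The likelihood of the observed sequence under each hypothesis: P(data | r = 1) = (1/6)(5/5)(4/4)(0/3) = 0; P(data | r = 2) = (2/6)(4/5)(3/4)(1/3) = 1/15; P(data | r = 3) = (3/6)(3/5)(2/4)(2/3) = 1/10; P(data | r = 4) = (4/6)(2/5)(1/4)(3/3) = 1/15; P(data | r = 5) = (5/6)(1/5)(0/4) = 0.
Multiplying each by its prior: 1/5 · 0 = 0, 1/5 · 1/15 = 1/75, 1/5 · 1/10 = 1/50, 1/5 · 1/15 = 1/75, 1/5 · 0 = 0; these sum to 7/150.
Therefore the posterior P(r = 3 | data) = (1/50) / (7/150) = 3/7.

0.4286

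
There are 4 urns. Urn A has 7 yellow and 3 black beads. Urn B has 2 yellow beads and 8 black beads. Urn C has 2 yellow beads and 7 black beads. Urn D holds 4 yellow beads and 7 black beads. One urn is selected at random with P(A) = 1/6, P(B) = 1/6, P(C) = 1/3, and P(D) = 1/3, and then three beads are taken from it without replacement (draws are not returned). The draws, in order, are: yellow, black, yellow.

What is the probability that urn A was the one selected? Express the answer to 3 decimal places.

Compute the likelihood of the observed sequence for each case: P(data | urn A) = (7/10)(3/9)(6/8) = 0.175; P(data | urn B) = (2/10)(8/9)(1/8) = 0.022222; P(data | urn C) = (2/9)(7/8)(1/7) = 0.027778; P(data | urn D) = (4/11)(7/10)(3/9) = 0.084848.
The prior-weighted likelihoods are 1/6 · 0.175 = 0.029167, 1/6 · 0.022222 = 0.0037037, 1/3 · 0.027778 = 0.0092593, 1/3 · 0.084848 = 0.028283; with total 0.070412.
So P(urn A | data) = (0.029167) / (0.070412) = 0.41423.

0.414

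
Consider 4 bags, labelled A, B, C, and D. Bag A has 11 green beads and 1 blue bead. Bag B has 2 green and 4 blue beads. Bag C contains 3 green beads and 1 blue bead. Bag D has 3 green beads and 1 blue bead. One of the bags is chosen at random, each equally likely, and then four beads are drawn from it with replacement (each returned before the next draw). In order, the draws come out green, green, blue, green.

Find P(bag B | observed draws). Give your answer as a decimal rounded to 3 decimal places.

0.082

Compute the likelihood of the observed sequence for each case: P(data | bag A) = (11/12)(11/12)(1/12)(11/12) = 0.064188; P(data | bag B) = (2/6)(2/6)(4/6)(2/6) = 0.024691; P(data | bag C) = (3/4)(3/4)(1/4)(3/4) = 0.10547; P(data | bag D) = (3/4)(3/4)(1/4)(3/4) = 0.10547.
Weighting by the prior gives 1/4 · 0.064188 = 0.016047, 1/4 · 0.024691 = 0.0061728, 1/4 · 0.10547 = 0.026367, 1/4 · 0.10547 = 0.026367; with total 0.074954.
Hence P(bag B | data) = (0.0061728) / (0.074954) = 0.082355.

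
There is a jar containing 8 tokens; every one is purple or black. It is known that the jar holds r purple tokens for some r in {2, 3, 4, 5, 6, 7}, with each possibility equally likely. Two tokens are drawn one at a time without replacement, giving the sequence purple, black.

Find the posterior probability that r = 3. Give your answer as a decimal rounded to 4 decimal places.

The likelihood of the observed sequence under each hypothesis: P(data | r = 2) = (2/8)(6/7) = 3/14; P(data | r = 3) = (3/8)(5/7) = 15/56; P(data | r = 4) = (4/8)(4/7) = 2/7; P(data | r = 5) = (5/8)(3/7) = 15/56; P(data | r = 6) = (6/8)(2/7) = 3/14; P(data | r = 7) = (7/8)(1/7) = 1/8.
The prior-weighted likelihoods are 1/6 · 3/14 = 1/28, 1/6 · 15/56 = 5/112, 1/6 · 2/7 = 1/21, 1/6 · 15/56 = 5/112, 1/6 · 3/14 = 1/28, 1/6 · 1/8 = 1/48; summing to 11/48.
Therefore the posterior P(r = 3 | data) = (5/112) / (11/48) = 15/77.

0.1948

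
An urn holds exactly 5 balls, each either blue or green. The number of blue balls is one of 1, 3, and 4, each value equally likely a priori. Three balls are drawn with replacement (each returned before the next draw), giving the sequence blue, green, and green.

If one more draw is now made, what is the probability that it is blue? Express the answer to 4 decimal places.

0.4250

For each hypothesis, P(data | H) works out to: P(data | r = 1) = (1/5)(4/5)(4/5) = 16/125; P(data | r = 3) = (3/5)(2/5)(2/5) = 12/125; P(data | r = 4) = (4/5)(1/5)(1/5) = 4/125.
The prior-weighted likelihoods are 1/3 · 16/125 = 16/375, 1/3 · 12/125 = 4/125, 1/3 · 4/125 = 4/375; summing to 32/375.
The posterior is then P(r = 1 | data) = 1/2, P(r = 3 | data) = 3/8, P(r = 4 | data) = 1/8.
The predictive probability is P(blue next | data) = (1/5)(1/2) + (3/5)(3/8) + (4/5)(1/8) = 17/40.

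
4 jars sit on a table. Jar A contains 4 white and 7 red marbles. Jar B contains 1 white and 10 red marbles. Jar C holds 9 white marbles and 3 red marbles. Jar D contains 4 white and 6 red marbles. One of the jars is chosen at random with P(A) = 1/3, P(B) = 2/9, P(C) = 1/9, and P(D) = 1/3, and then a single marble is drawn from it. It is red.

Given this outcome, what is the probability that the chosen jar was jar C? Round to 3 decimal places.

0.043

For each hypothesis, P(data | H) works out to: P(data | jar A) = (7/11) = 0.63636; P(data | jar B) = (10/11) = 0.90909; P(data | jar C) = (3/12) = 0.25; P(data | jar D) = (6/10) = 0.6.
Multiplying each by its prior: 1/3 · 0.63636 = 0.21212, 2/9 · 0.90909 = 0.20202, 1/9 · 0.25 = 0.027778, 1/3 · 0.6 = 0.2; with total 0.64192.
Therefore the posterior P(jar C | data) = (0.027778) / (0.64192) = 0.043273.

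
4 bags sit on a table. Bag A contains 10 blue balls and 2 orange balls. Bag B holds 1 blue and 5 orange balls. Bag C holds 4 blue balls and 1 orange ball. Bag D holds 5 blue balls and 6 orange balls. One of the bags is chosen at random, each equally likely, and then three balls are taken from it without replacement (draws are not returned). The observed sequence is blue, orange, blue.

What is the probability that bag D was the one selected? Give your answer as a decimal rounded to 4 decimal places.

0.2649

Under each hypothesis, the probability of the observed sequence is: P(data | bag A) = (10/12)(2/11)(9/10) = 0.13636; P(data | bag B) = (1/6)(5/5)(0/4) = 0; P(data | bag C) = (4/5)(1/4)(3/3) = 0.2; P(data | bag D) = (5/11)(6/10)(4/9) = 0.12121.
Weighting by the prior gives 1/4 · 0.13636 = 0.034091, 1/4 · 0 = 0, 1/4 · 0.2 = 0.05, 1/4 · 0.12121 = 0.030303; these sum to 0.11439.
So P(bag D | data) = (0.030303) / (0.11439) = 0.2649.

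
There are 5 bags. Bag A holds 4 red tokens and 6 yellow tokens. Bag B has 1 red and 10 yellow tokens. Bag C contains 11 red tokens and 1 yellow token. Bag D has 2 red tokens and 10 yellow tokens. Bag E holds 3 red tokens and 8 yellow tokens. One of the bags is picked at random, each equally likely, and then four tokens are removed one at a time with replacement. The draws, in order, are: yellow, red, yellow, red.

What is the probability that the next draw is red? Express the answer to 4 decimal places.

For each hypothesis, P(data | H) works out to: P(data | bag A) = (6/10)(4/10)(6/10)(4/10) = 0.0576; P(data | bag B) = (10/11)(1/11)(10/11)(1/11) = 0.0068301; P(data | bag C) = (1/12)(11/12)(1/12)(11/12) = 0.0058353; P(data | bag D) = (10/12)(2/12)(10/12)(2/12) = 0.01929; P(data | bag E) = (8/11)(3/11)(8/11)(3/11) = 0.039342.
Weighting by the prior gives 1/5 · 0.0576 = 0.01152, 1/5 · 0.0068301 = 0.001366, 1/5 · 0.0058353 = 0.0011671, 1/5 · 0.01929 = 0.003858, 1/5 · 0.039342 = 0.0078683; these sum to 0.025779.
The posterior is then P(bag A | data) = 0.44687, P(bag B | data) = 0.052989, P(bag C | data) = 0.045271, P(bag D | data) = 0.14966, P(bag E | data) = 0.30522.
So P(red next | data) = Σ P(red next | H) P(H | data) = (2/5)(0.44687) + (1/11)(0.052989) + (11/12)(0.045271) + (1/6)(0.14966) + (3/11)(0.30522) = 0.33325.

0.3332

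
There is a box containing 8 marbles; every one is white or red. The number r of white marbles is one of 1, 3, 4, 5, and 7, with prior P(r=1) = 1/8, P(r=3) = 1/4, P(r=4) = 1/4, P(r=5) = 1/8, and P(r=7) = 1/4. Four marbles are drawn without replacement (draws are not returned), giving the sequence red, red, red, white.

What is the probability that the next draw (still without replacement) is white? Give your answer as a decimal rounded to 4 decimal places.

0.4470

For each hypothesis, P(data | H) works out to: P(data | r = 1) = (7/8)(6/7)(5/6)(1/5) = 1/8; P(data | r = 3) = (5/8)(4/7)(3/6)(3/5) = 3/28; P(data | r = 4) = (4/8)(3/7)(2/6)(4/5) = 2/35; P(data | r = 5) = (3/8)(2/7)(1/6)(5/5) = 1/56; P(data | r = 7) = (1/8)(0/7) = 0.
The prior-weighted likelihoods are 1/8 · 1/8 = 1/64, 1/4 · 3/28 = 3/112, 1/4 · 2/35 = 1/70, 1/8 · 1/56 = 1/448, 1/4 · 0 = 0; with total 33/560.
Dividing through by the total gives posterior P(r = 1 | data) = 35/132, P(r = 3 | data) = 5/11, P(r = 4 | data) = 8/33, P(r = 5 | data) = 5/132, P(r = 7 | data) = 0.
So P(white next | data) = Σ P(white next | H) P(H | data) = (0)(35/132) + (1/2)(5/11) + (3/4)(8/33) + (1)(5/132) = 59/132.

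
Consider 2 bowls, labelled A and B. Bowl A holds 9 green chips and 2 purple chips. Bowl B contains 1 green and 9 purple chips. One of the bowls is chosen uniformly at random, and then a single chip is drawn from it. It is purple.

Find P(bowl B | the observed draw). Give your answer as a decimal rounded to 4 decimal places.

Under each hypothesis, the probability of this draw is: P(data | bowl A) = (2/11) = 2/11; P(data | bowl B) = (9/10) = 9/10.
Multiplying each by its prior: 1/2 · 2/11 = 1/11, 1/2 · 9/10 = 9/20; these sum to 119/220.
So P(bowl B | data) = (9/20) / (119/220) = 99/119.

0.8319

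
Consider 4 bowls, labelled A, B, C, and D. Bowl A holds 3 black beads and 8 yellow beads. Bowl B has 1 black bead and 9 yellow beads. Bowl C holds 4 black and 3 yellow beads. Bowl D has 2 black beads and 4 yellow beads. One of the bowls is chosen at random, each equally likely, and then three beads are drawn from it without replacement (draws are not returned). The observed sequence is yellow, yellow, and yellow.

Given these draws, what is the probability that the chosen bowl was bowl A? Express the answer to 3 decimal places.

0.268

Under each hypothesis, the probability of the observed sequence is: P(data | bowl A) = (8/11)(7/10)(6/9) = 0.33939; P(data | bowl B) = (9/10)(8/9)(7/8) = 0.7; P(data | bowl C) = (3/7)(2/6)(1/5) = 0.028571; P(data | bowl D) = (4/6)(3/5)(2/4) = 0.2.
Weighting by the prior gives 1/4 · 0.33939 = 0.084848, 1/4 · 0.7 = 0.175, 1/4 · 0.028571 = 0.0071429, 1/4 · 0.2 = 0.05; these sum to 0.31699.
By Bayes' rule, P(bowl A | data) = (0.084848) / (0.31699) = 0.26767.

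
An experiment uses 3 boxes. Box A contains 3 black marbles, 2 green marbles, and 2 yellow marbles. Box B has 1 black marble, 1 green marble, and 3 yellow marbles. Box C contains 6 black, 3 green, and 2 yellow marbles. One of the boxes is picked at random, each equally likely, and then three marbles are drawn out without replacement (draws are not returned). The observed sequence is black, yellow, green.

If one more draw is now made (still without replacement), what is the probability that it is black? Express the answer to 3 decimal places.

0.357

Under each hypothesis, the probability of the observed sequence is: P(data | box A) = (3/7)(2/6)(2/5) = 0.057143; P(data | box B) = (1/5)(3/4)(1/3) = 0.05; P(data | box C) = (6/11)(2/10)(3/9) = 0.036364.
Weighting by the prior gives 1/3 · 0.057143 = 0.019048, 1/3 · 0.05 = 0.016667, 1/3 · 0.036364 = 0.012121; these sum to 0.047835.
Normalising, the posterior is P(box A | data) = 0.39819, P(box B | data) = 0.34842, P(box C | data) = 0.25339.
So P(black next | data) = Σ P(black next | H) P(H | data) = (1/2)(0.39819) + (0)(0.34842) + (5/8)(0.25339) = 0.35747.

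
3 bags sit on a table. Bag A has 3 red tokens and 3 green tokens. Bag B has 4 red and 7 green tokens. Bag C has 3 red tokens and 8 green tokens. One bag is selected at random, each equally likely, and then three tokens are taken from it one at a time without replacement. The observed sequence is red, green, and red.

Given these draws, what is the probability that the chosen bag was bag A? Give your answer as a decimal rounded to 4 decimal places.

0.5294

The likelihood of the observed sequence under each hypothesis: P(data | bag A) = (3/6)(3/5)(2/4) = 3/20; P(data | bag B) = (4/11)(7/10)(3/9) = 14/165; P(data | bag C) = (3/11)(8/10)(2/9) = 8/165.
The prior-weighted likelihoods are 1/3 · 3/20 = 1/20, 1/3 · 14/165 = 14/495, 1/3 · 8/165 = 8/495; with total 17/180.
Therefore the posterior P(bag A | data) = (1/20) / (17/180) = 9/17.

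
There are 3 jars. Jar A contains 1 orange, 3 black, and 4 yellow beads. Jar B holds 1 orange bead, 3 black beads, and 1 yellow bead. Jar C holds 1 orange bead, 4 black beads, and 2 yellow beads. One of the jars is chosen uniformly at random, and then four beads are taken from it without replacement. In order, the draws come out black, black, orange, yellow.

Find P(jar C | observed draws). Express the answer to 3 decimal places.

0.308

The likelihood of the observed sequence under each hypothesis: P(data | jar A) = (3/8)(2/7)(1/6)(4/5) = 1/70; P(data | jar B) = (3/5)(2/4)(1/3)(1/2) = 1/20; P(data | jar C) = (4/7)(3/6)(1/5)(2/4) = 1/35.
Weighting by the prior gives 1/3 · 1/70 = 1/210, 1/3 · 1/20 = 1/60, 1/3 · 1/35 = 1/105; summing to 13/420.
By Bayes' rule, P(jar C | data) = (1/105) / (13/420) = 4/13.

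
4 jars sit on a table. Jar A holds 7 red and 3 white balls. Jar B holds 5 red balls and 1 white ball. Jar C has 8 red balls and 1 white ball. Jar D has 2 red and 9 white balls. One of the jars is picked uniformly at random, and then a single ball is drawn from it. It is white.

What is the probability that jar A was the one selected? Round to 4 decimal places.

The likelihood of this draw under each hypothesis: P(data | jar A) = (3/10) = 0.3; P(data | jar B) = (1/6) = 0.16667; P(data | jar C) = (1/9) = 0.11111; P(data | jar D) = (9/11) = 0.81818.
The prior-weighted likelihoods are 1/4 · 0.3 = 0.075, 1/4 · 0.16667 = 0.041667, 1/4 · 0.11111 = 0.027778, 1/4 · 0.81818 = 0.20455; these sum to 0.34899.
By Bayes' rule, P(jar A | data) = (0.075) / (0.34899) = 0.21491.

0.2149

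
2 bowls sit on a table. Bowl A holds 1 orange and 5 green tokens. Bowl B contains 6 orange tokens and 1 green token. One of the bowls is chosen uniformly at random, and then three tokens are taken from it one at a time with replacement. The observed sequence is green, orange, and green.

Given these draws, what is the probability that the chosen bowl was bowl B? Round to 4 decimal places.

Compute the likelihood of the observed sequence for each case: P(data | bowl A) = (5/6)(1/6)(5/6) = 0.11574; P(data | bowl B) = (1/7)(6/7)(1/7) = 0.017493.
The prior-weighted likelihoods are 1/2 · 0.11574 = 0.05787, 1/2 · 0.017493 = 0.0087464; summing to 0.066617.
By Bayes' rule, P(bowl B | data) = (0.0087464) / (0.066617) = 0.13129.

0.1313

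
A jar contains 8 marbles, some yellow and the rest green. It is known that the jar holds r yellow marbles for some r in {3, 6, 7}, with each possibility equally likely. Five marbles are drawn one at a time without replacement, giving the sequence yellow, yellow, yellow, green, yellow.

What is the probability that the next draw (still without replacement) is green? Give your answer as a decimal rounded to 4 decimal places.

Compute the likelihood of the observed sequence for each case: P(data | r = 3) = (3/8)(2/7)(1/6)(5/5)(0/4) = 0; P(data | r = 6) = (6/8)(5/7)(4/6)(2/5)(3/4) = 3/28; P(data | r = 7) = (7/8)(6/7)(5/6)(1/5)(4/4) = 1/8.
The prior-weighted likelihoods are 1/3 · 0 = 0, 1/3 · 3/28 = 1/28, 1/3 · 1/8 = 1/24; summing to 13/168.
The posterior is then P(r = 3 | data) = 0, P(r = 6 | data) = 6/13, P(r = 7 | data) = 7/13.
Averaging over the posterior, P(green next | data) = (1/3)(6/13) + (0)(7/13) = 2/13.

0.1538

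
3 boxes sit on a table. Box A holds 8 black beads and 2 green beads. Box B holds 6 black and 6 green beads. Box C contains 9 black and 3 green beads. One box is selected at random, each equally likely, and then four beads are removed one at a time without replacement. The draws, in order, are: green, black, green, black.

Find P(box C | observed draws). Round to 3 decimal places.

Under each hypothesis, the probability of the observed sequence is: P(data | box A) = (2/10)(8/9)(1/8)(7/7) = 0.022222; P(data | box B) = (6/12)(6/11)(5/10)(5/9) = 0.075758; P(data | box C) = (3/12)(9/11)(2/10)(8/9) = 0.036364.
Multiplying each by its prior: 1/3 · 0.022222 = 0.0074074, 1/3 · 0.075758 = 0.025253, 1/3 · 0.036364 = 0.012121; summing to 0.044781.
So P(box C | data) = (0.012121) / (0.044781) = 0.27068.

0.271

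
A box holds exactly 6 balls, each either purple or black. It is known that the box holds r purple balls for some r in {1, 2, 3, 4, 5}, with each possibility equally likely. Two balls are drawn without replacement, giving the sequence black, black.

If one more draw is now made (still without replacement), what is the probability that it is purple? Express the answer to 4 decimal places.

Compute the likelihood of the observed sequence for each case: P(data | r = 1) = (5/6)(4/5) = 2/3; P(data | r = 2) = (4/6)(3/5) = 2/5; P(data | r = 3) = (3/6)(2/5) = 1/5; P(data | r = 4) = (2/6)(1/5) = 1/15; P(data | r = 5) = (1/6)(0/5) = 0.
The prior-weighted likelihoods are 1/5 · 2/3 = 2/15, 1/5 · 2/5 = 2/25, 1/5 · 1/5 = 1/25, 1/5 · 1/15 = 1/75, 1/5 · 0 = 0; these sum to 4/15.
The posterior is then P(r = 1 | data) = 1/2, P(r = 2 | data) = 3/10, P(r = 3 | data) = 3/20, P(r = 4 | data) = 1/20, P(r = 5 | data) = 0.
So P(purple next | data) = Σ P(purple next | H) P(H | data) = (1/4)(1/2) + (1/2)(3/10) + (3/4)(3/20) + (1)(1/20) = 7/16.

0.4375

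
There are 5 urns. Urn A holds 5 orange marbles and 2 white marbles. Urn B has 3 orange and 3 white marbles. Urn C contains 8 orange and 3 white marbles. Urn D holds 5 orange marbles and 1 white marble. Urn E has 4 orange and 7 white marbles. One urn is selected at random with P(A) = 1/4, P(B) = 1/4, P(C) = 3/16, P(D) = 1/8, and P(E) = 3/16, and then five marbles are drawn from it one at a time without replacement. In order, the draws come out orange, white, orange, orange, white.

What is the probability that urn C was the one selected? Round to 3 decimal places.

The likelihood of the observed sequence under each hypothesis: P(data | urn A) = (5/7)(2/6)(4/5)(3/4)(1/3) = 1/21; P(data | urn B) = (3/6)(3/5)(2/4)(1/3)(2/2) = 1/20; P(data | urn C) = (8/11)(3/10)(7/9)(6/8)(2/7) = 2/55; P(data | urn D) = (5/6)(1/5)(4/4)(3/3)(0/2) = 0; P(data | urn E) = (4/11)(7/10)(3/9)(2/8)(6/7) = 1/55.
Multiplying each by its prior: 1/4 · 1/21 = 1/84, 1/4 · 1/20 = 1/80, 3/16 · 2/55 = 3/440, 1/8 · 0 = 0, 3/16 · 1/55 = 3/880; these sum to 8/231.
By Bayes' rule, P(urn C | data) = (3/440) / (8/231) = 63/320.

0.197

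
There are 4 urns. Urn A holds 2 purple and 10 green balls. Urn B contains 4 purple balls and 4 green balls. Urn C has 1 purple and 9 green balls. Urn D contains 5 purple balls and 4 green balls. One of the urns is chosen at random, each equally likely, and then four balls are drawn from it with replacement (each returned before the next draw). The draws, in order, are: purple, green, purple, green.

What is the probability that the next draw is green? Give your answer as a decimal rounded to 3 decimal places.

0.542

Under each hypothesis, the probability of the observed sequence is: P(data | urn A) = (2/12)(10/12)(2/12)(10/12) = 0.01929; P(data | urn B) = (4/8)(4/8)(4/8)(4/8) = 0.0625; P(data | urn C) = (1/10)(9/10)(1/10)(9/10) = 0.0081; P(data | urn D) = (5/9)(4/9)(5/9)(4/9) = 0.060966.
The prior-weighted likelihoods are 1/4 · 0.01929 = 0.0048225, 1/4 · 0.0625 = 0.015625, 1/4 · 0.0081 = 0.002025, 1/4 · 0.060966 = 0.015242; these sum to 0.037714.
Dividing through by the total gives posterior P(urn A | data) = 0.12787, P(urn B | data) = 0.4143, P(urn C | data) = 0.053693, P(urn D | data) = 0.40413.
Averaging over the posterior, P(green next | data) = (5/6)(0.12787) + (1/2)(0.4143) + (9/10)(0.053693) + (4/9)(0.40413) = 0.54165.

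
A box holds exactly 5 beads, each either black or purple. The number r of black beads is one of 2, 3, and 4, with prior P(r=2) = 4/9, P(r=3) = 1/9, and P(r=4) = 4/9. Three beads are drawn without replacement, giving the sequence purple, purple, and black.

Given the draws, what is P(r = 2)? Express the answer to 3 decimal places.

0.889

The likelihood of the observed sequence under each hypothesis: P(data | r = 2) = (3/5)(2/4)(2/3) = 1/5; P(data | r = 3) = (2/5)(1/4)(3/3) = 1/10; P(data | r = 4) = (1/5)(0/4) = 0.
The prior-weighted likelihoods are 4/9 · 1/5 = 4/45, 1/9 · 1/10 = 1/90, 4/9 · 0 = 0; with total 1/10.
Therefore the posterior P(r = 2 | data) = (4/45) / (1/10) = 8/9.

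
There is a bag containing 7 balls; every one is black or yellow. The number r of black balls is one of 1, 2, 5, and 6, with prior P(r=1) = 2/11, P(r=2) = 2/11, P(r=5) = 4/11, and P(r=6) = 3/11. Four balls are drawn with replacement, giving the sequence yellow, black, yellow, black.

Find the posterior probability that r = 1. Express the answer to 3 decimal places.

The likelihood of the observed sequence under each hypothesis: P(data | r = 1) = (6/7)(1/7)(6/7)(1/7) = 0.014994; P(data | r = 2) = (5/7)(2/7)(5/7)(2/7) = 0.041649; P(data | r = 5) = (2/7)(5/7)(2/7)(5/7) = 0.041649; P(data | r = 6) = (1/7)(6/7)(1/7)(6/7) = 0.014994.
Multiplying each by its prior: 2/11 · 0.014994 = 0.0027261, 2/11 · 0.041649 = 0.0075726, 4/11 · 0.041649 = 0.015145, 3/11 · 0.014994 = 0.0040892; summing to 0.029533.
By Bayes' rule, P(r = 1 | data) = (0.0027261) / (0.029533) = 0.092308.

0.092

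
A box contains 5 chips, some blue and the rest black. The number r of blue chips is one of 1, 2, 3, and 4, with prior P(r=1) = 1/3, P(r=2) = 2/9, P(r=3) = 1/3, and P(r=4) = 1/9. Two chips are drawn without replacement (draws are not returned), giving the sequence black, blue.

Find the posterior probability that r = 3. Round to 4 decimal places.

0.3913

Compute the likelihood of the observed sequence for each case: P(data | r = 1) = (4/5)(1/4) = 1/5; P(data | r = 2) = (3/5)(2/4) = 3/10; P(data | r = 3) = (2/5)(3/4) = 3/10; P(data | r = 4) = (1/5)(4/4) = 1/5.
Weighting by the prior gives 1/3 · 1/5 = 1/15, 2/9 · 3/10 = 1/15, 1/3 · 3/10 = 1/10, 1/9 · 1/5 = 1/45; summing to 23/90.
Therefore the posterior P(r = 3 | data) = (1/10) / (23/90) = 9/23.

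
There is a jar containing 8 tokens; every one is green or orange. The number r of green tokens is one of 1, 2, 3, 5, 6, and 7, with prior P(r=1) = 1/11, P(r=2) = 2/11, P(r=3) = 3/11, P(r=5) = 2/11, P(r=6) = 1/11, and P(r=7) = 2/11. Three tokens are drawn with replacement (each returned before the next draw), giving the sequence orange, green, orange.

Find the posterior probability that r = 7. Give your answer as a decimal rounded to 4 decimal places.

0.0256

For each hypothesis, P(data | H) works out to: P(data | r = 1) = (7/8)(1/8)(7/8) = 0.095703; P(data | r = 2) = (6/8)(2/8)(6/8) = 0.14062; P(data | r = 3) = (5/8)(3/8)(5/8) = 0.14648; P(data | r = 5) = (3/8)(5/8)(3/8) = 0.087891; P(data | r = 6) = (2/8)(6/8)(2/8) = 0.046875; P(data | r = 7) = (1/8)(7/8)(1/8) = 0.013672.
The prior-weighted likelihoods are 1/11 · 0.095703 = 0.0087003, 2/11 · 0.14062 = 0.025568, 3/11 · 0.14648 = 0.03995, 2/11 · 0.087891 = 0.01598, 1/11 · 0.046875 = 0.0042614, 2/11 · 0.013672 = 0.0024858; summing to 0.096946.
Therefore the posterior P(r = 7 | data) = (0.0024858) / (0.096946) = 0.025641.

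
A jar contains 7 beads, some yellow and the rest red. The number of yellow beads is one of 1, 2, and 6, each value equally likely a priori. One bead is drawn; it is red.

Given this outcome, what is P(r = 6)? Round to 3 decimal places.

0.083

Compute the likelihood of this draw for each case: P(data | r = 1) = (6/7) = 6/7; P(data | r = 2) = (5/7) = 5/7; P(data | r = 6) = (1/7) = 1/7.
Weighting by the prior gives 1/3 · 6/7 = 2/7, 1/3 · 5/7 = 5/21, 1/3 · 1/7 = 1/21; with total 4/7.
By Bayes' rule, P(r = 6 | data) = (1/21) / (4/7) = 1/12.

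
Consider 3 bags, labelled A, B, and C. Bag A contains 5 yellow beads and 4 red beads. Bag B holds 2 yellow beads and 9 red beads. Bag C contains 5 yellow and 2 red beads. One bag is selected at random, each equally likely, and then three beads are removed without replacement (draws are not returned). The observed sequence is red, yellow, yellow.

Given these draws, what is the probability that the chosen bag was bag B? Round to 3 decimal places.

Under each hypothesis, the probability of the observed sequence is: P(data | bag A) = (4/9)(5/8)(4/7) = 0.15873; P(data | bag B) = (9/11)(2/10)(1/9) = 0.018182; P(data | bag C) = (2/7)(5/6)(4/5) = 0.19048.
Multiplying each by its prior: 1/3 · 0.15873 = 0.05291, 1/3 · 0.018182 = 0.0060606, 1/3 · 0.19048 = 0.063492; with total 0.12246.
So P(bag B | data) = (0.0060606) / (0.12246) = 0.049489.

0.049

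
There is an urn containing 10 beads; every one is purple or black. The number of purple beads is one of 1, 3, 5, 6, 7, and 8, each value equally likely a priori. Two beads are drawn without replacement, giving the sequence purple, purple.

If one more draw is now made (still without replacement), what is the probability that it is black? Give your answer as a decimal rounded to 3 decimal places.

0.406

For each hypothesis, P(data | H) works out to: P(data | r = 1) = (1/10)(0/9) = 0; P(data | r = 3) = (3/10)(2/9) = 1/15; P(data | r = 5) = (5/10)(4/9) = 2/9; P(data | r = 6) = (6/10)(5/9) = 1/3; P(data | r = 7) = (7/10)(6/9) = 7/15; P(data | r = 8) = (8/10)(7/9) = 28/45.
Weighting by the prior gives 1/6 · 0 = 0, 1/6 · 1/15 = 1/90, 1/6 · 2/9 = 1/27, 1/6 · 1/3 = 1/18, 1/6 · 7/15 = 7/90, 1/6 · 28/45 = 14/135; summing to 77/270.
Normalising, the posterior is P(r = 1 | data) = 0, P(r = 3 | data) = 3/77, P(r = 5 | data) = 10/77, P(r = 6 | data) = 15/77, P(r = 7 | data) = 3/11, P(r = 8 | data) = 4/11.
So P(black next | data) = Σ P(black next | H) P(H | data) = (7/8)(3/77) + (5/8)(10/77) + (1/2)(15/77) + (3/8)(3/11) + (1/4)(4/11) = 125/308.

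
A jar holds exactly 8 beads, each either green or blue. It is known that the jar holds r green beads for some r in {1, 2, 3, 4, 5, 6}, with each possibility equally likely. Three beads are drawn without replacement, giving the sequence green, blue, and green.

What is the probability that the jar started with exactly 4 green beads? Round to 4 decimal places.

Under each hypothesis, the probability of the observed sequence is: P(data | r = 1) = (1/8)(7/7)(0/6) = 0; P(data | r = 2) = (2/8)(6/7)(1/6) = 1/28; P(data | r = 3) = (3/8)(5/7)(2/6) = 5/56; P(data | r = 4) = (4/8)(4/7)(3/6) = 1/7; P(data | r = 5) = (5/8)(3/7)(4/6) = 5/28; P(data | r = 6) = (6/8)(2/7)(5/6) = 5/28.
Multiplying each by its prior: 1/6 · 0 = 0, 1/6 · 1/28 = 1/168, 1/6 · 5/56 = 5/336, 1/6 · 1/7 = 1/42, 1/6 · 5/28 = 5/168, 1/6 · 5/28 = 5/168; with total 5/48.
Hence P(r = 4 | data) = (1/42) / (5/48) = 8/35.

0.2286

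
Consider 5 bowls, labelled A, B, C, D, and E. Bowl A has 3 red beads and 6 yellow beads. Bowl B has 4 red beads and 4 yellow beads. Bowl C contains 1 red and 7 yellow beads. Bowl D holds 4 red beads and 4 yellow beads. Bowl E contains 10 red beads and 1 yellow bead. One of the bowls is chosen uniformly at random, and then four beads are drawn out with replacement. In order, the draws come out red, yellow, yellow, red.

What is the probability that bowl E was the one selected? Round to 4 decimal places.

0.0354

Under each hypothesis, the probability of the observed sequence is: P(data | bowl A) = (3/9)(6/9)(6/9)(3/9) = 0.049383; P(data | bowl B) = (4/8)(4/8)(4/8)(4/8) = 0.0625; P(data | bowl C) = (1/8)(7/8)(7/8)(1/8) = 0.011963; P(data | bowl D) = (4/8)(4/8)(4/8)(4/8) = 0.0625; P(data | bowl E) = (10/11)(1/11)(1/11)(10/11) = 0.0068301.
Weighting by the prior gives 1/5 · 0.049383 = 0.0098765, 1/5 · 0.0625 = 0.0125, 1/5 · 0.011963 = 0.0023926, 1/5 · 0.0625 = 0.0125, 1/5 · 0.0068301 = 0.001366; summing to 0.038635.
By Bayes' rule, P(bowl E | data) = (0.001366) / (0.038635) = 0.035357.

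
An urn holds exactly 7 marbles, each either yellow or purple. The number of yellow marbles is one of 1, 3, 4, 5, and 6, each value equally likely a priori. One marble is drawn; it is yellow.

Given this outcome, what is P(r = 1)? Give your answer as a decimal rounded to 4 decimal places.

0.0526

Compute the likelihood of this draw for each case: P(data | r = 1) = (1/7) = 1/7; P(data | r = 3) = (3/7) = 3/7; P(data | r = 4) = (4/7) = 4/7; P(data | r = 5) = (5/7) = 5/7; P(data | r = 6) = (6/7) = 6/7.
The prior-weighted likelihoods are 1/5 · 1/7 = 1/35, 1/5 · 3/7 = 3/35, 1/5 · 4/7 = 4/35, 1/5 · 5/7 = 1/7, 1/5 · 6/7 = 6/35; these sum to 19/35.
So P(r = 1 | data) = (1/35) / (19/35) = 1/19.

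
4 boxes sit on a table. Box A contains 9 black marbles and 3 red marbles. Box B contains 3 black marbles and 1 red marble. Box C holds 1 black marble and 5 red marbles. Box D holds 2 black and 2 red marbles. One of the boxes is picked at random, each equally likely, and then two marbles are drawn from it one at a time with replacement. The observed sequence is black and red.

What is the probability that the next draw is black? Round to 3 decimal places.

The likelihood of the observed sequence under each hypothesis: P(data | box A) = (9/12)(3/12) = 3/16; P(data | box B) = (3/4)(1/4) = 3/16; P(data | box C) = (1/6)(5/6) = 5/36; P(data | box D) = (2/4)(2/4) = 1/4.
Multiplying each by its prior: 1/4 · 3/16 = 3/64, 1/4 · 3/16 = 3/64, 1/4 · 5/36 = 5/144, 1/4 · 1/4 = 1/16; with total 55/288.
The posterior is then P(box A | data) = 27/110, P(box B | data) = 27/110, P(box C | data) = 2/11, P(box D | data) = 18/55.
The predictive probability is P(black next | data) = (3/4)(27/110) + (3/4)(27/110) + (1/6)(2/11) + (1/2)(18/55) = 371/660.

0.562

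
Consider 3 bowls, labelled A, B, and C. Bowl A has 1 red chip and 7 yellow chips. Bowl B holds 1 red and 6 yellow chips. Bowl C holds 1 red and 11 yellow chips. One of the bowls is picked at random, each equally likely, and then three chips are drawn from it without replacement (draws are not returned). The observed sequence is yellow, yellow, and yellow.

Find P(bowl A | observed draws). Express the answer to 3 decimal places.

For each hypothesis, P(data | H) works out to: P(data | bowl A) = (7/8)(6/7)(5/6) = 5/8; P(data | bowl B) = (6/7)(5/6)(4/5) = 4/7; P(data | bowl C) = (11/12)(10/11)(9/10) = 3/4.
The prior-weighted likelihoods are 1/3 · 5/8 = 5/24, 1/3 · 4/7 = 4/21, 1/3 · 3/4 = 1/4; these sum to 109/168.
So P(bowl A | data) = (5/24) / (109/168) = 35/109.

0.321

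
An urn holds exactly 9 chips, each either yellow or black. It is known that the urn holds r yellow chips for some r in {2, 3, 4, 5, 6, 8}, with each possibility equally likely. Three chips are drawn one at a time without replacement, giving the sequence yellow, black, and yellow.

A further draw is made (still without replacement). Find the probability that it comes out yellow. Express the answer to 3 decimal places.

Under each hypothesis, the probability of the observed sequence is: P(data | r = 2) = (2/9)(7/8)(1/7) = 1/36; P(data | r = 3) = (3/9)(6/8)(2/7) = 1/14; P(data | r = 4) = (4/9)(5/8)(3/7) = 5/42; P(data | r = 5) = (5/9)(4/8)(4/7) = 10/63; P(data | r = 6) = (6/9)(3/8)(5/7) = 5/28; P(data | r = 8) = (8/9)(1/8)(7/7) = 1/9.
Weighting by the prior gives 1/6 · 1/36 = 1/216, 1/6 · 1/14 = 1/84, 1/6 · 5/42 = 5/252, 1/6 · 10/63 = 5/189, 1/6 · 5/28 = 5/168, 1/6 · 1/9 = 1/54; these sum to 1/9.
Normalising, the posterior is P(r = 2 | data) = 1/24, P(r = 3 | data) = 3/28, P(r = 4 | data) = 5/28, P(r = 5 | data) = 5/21, P(r = 6 | data) = 15/56, P(r = 8 | data) = 1/6.
Averaging over the posterior, P(yellow next | data) = (0)(1/24) + (1/6)(3/28) + (1/3)(5/28) + (1/2)(5/21) + (2/3)(15/56) + (1)(1/6) = 13/24.

0.542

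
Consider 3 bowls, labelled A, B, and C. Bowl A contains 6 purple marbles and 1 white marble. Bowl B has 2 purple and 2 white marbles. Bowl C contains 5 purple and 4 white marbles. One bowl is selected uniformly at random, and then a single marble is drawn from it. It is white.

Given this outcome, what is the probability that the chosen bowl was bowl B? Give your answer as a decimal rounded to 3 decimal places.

0.460

Under each hypothesis, the probability of this draw is: P(data | bowl A) = (1/7) = 1/7; P(data | bowl B) = (2/4) = 1/2; P(data | bowl C) = (4/9) = 4/9.
The prior-weighted likelihoods are 1/3 · 1/7 = 1/21, 1/3 · 1/2 = 1/6, 1/3 · 4/9 = 4/27; with total 137/378.
Hence P(bowl B | data) = (1/6) / (137/378) = 63/137.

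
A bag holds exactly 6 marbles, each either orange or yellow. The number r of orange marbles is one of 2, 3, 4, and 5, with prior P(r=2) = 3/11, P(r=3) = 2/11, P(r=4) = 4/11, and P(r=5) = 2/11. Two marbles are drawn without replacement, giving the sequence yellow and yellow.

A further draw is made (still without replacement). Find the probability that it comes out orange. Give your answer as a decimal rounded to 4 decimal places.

For each hypothesis, P(data | H) works out to: P(data | r = 2) = (4/6)(3/5) = 2/5; P(data | r = 3) = (3/6)(2/5) = 1/5; P(data | r = 4) = (2/6)(1/5) = 1/15; P(data | r = 5) = (1/6)(0/5) = 0.
Weighting by the prior gives 3/11 · 2/5 = 6/55, 2/11 · 1/5 = 2/55, 4/11 · 1/15 = 4/165, 2/11 · 0 = 0; summing to 28/165.
Normalising, the posterior is P(r = 2 | data) = 9/14, P(r = 3 | data) = 3/14, P(r = 4 | data) = 1/7, P(r = 5 | data) = 0.
Averaging over the posterior, P(orange next | data) = (1/2)(9/14) + (3/4)(3/14) + (1)(1/7) = 5/8.

0.6250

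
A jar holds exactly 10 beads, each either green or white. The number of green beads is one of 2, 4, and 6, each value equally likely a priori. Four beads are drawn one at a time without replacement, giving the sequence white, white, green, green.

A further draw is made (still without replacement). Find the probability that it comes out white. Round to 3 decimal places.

0.567

Under each hypothesis, the probability of the observed sequence is: P(data | r = 2) = (8/10)(7/9)(2/8)(1/7) = 1/45; P(data | r = 4) = (6/10)(5/9)(4/8)(3/7) = 1/14; P(data | r = 6) = (4/10)(3/9)(6/8)(5/7) = 1/14.
Multiplying each by its prior: 1/3 · 1/45 = 1/135, 1/3 · 1/14 = 1/42, 1/3 · 1/14 = 1/42; these sum to 52/945.
Normalising, the posterior is P(r = 2 | data) = 7/52, P(r = 4 | data) = 45/104, P(r = 6 | data) = 45/104.
Averaging over the posterior, P(white next | data) = (1)(7/52) + (2/3)(45/104) + (1/3)(45/104) = 59/104.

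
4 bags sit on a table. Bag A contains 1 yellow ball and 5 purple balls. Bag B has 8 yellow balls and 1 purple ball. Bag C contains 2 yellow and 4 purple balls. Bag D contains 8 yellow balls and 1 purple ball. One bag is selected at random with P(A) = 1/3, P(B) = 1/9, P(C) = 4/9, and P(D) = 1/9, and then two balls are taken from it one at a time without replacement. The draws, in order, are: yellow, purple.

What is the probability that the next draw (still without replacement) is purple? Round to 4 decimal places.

0.7267

Under each hypothesis, the probability of the observed sequence is: P(data | bag A) = (1/6)(5/5) = 1/6; P(data | bag B) = (8/9)(1/8) = 1/9; P(data | bag C) = (2/6)(4/5) = 4/15; P(data | bag D) = (8/9)(1/8) = 1/9.
The prior-weighted likelihoods are 1/3 · 1/6 = 1/18, 1/9 · 1/9 = 1/81, 4/9 · 4/15 = 16/135, 1/9 · 1/9 = 1/81; with total 161/810.
Normalising, the posterior is P(bag A | data) = 45/161, P(bag B | data) = 10/161, P(bag C | data) = 96/161, P(bag D | data) = 10/161.
Averaging over the posterior, P(purple next | data) = (1)(45/161) + (0)(10/161) + (3/4)(96/161) + (0)(10/161) = 117/161.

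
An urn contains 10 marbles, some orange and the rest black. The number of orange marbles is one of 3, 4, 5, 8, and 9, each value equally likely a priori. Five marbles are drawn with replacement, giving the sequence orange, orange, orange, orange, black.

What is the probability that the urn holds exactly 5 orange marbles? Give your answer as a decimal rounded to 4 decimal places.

0.1564

Compute the likelihood of the observed sequence for each case: P(data | r = 3) = (3/10)(3/10)(3/10)(3/10)(7/10) = 0.00567; P(data | r = 4) = (4/10)(4/10)(4/10)(4/10)(6/10) = 0.01536; P(data | r = 5) = (5/10)(5/10)(5/10)(5/10)(5/10) = 0.03125; P(data | r = 8) = (8/10)(8/10)(8/10)(8/10)(2/10) = 0.08192; P(data | r = 9) = (9/10)(9/10)(9/10)(9/10)(1/10) = 0.06561.
The prior-weighted likelihoods are 1/5 · 0.00567 = 0.001134, 1/5 · 0.01536 = 0.003072, 1/5 · 0.03125 = 0.00625, 1/5 · 0.08192 = 0.016384, 1/5 · 0.06561 = 0.013122; summing to 0.039962.
Hence P(r = 5 | data) = (0.00625) / (0.039962) = 0.1564.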